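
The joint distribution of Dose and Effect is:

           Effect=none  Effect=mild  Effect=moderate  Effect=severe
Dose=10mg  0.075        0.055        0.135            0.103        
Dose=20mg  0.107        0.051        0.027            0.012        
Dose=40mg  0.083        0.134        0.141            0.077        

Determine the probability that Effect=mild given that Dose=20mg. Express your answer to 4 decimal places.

0.2589

P(Dose=20mg) = 0.107 + 0.051 + 0.027 + 0.012 = 0.197.
P(Effect=mild | Dose=20mg) = 0.051/0.197 = 0.2589.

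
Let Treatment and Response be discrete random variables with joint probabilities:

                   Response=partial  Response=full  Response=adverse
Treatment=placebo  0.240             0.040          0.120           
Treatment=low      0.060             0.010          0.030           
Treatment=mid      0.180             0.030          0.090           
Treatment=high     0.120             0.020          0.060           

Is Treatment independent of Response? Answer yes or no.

Every cell satisfies P(Treatment,Response) = P(Treatment)·P(Response). For instance P(Treatment=low) = 0.100, P(Response=full) = 0.100, and 0.100×0.100 = 0.010 matches the joint entry. So Treatment and Response are independent.

yes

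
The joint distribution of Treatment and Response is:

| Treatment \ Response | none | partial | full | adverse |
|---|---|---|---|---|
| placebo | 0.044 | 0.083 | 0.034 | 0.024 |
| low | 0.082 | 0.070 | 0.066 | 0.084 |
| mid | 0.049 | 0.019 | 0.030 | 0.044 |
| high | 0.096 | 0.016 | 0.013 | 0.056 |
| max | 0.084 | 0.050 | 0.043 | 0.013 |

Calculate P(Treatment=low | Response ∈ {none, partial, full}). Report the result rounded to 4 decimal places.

P(Response=none) = 0.044 + 0.082 + 0.049 + 0.096 + 0.084 = 0.355.
P(Response=partial) = 0.083 + 0.070 + 0.019 + 0.016 + 0.050 = 0.238.
P(Response=full) = 0.034 + 0.066 + 0.030 + 0.013 + 0.043 = 0.186.
P(Response ∈ {none, partial, full}) = 0.355 + 0.238 + 0.186 = 0.779; P(Treatment=low, Response ∈ {none, partial, full}) = 0.082 + 0.070 + 0.066 = 0.218.
P(Treatment=low | Response ∈ {none, partial, full}) = 0.218/0.779 = 0.2798.

0.2798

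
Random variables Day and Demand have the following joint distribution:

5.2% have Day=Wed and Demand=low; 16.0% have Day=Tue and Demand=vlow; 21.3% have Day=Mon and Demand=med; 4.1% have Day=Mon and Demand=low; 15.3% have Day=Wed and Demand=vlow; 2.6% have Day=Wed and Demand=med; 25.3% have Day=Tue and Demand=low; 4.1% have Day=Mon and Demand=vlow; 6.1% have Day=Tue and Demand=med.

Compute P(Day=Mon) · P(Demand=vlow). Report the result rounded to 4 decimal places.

P(Day=Mon) = 0.041 + 0.041 + 0.213 = 0.295.
P(Demand=vlow) = 0.041 + 0.160 + 0.153 = 0.354.
Product: 0.295 × 0.354 = 0.1044.

0.1044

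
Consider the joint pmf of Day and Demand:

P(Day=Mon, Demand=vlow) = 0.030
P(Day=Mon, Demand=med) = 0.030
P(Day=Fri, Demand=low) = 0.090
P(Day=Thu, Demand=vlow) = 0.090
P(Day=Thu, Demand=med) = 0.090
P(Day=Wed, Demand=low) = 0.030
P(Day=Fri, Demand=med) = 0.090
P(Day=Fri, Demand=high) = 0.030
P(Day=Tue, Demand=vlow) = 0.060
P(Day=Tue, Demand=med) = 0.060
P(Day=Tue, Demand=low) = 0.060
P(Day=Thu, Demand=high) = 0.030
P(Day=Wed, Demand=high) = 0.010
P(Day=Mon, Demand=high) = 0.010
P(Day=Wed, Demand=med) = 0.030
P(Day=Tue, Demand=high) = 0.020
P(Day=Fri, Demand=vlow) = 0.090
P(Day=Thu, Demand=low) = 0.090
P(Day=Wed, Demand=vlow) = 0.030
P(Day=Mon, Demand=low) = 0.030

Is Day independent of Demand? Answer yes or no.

yes

Every cell satisfies P(Day,Demand) = P(Day)·P(Demand). For instance P(Day=Mon) = 0.100, P(Demand=vlow) = 0.300, and 0.100×0.300 = 0.030 matches the joint entry. So Day and Demand are independent.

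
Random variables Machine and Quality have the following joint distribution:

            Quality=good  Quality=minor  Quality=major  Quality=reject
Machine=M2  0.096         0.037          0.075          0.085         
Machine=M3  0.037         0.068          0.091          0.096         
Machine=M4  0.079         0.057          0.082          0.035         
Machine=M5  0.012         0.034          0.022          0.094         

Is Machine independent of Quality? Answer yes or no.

no

P(Machine=M5) = 0.162 and P(Quality=reject) = 0.310, so their product is 0.05022, but P(Machine=M5, Quality=reject) = 0.094. Since these differ, Machine and Quality are not independent.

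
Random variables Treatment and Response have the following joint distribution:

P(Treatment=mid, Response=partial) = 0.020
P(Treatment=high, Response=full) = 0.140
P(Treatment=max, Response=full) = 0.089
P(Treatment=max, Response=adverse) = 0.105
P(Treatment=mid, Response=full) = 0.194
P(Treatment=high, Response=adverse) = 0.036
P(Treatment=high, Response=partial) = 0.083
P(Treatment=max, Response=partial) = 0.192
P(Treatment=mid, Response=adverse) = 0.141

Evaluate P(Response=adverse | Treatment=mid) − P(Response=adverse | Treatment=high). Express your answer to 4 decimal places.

0.2582

P(Treatment=mid) = 0.020 + 0.194 + 0.141 = 0.355; P(Response=adverse | Treatment=mid) = 0.141/0.355 = 0.39718.
P(Treatment=high) = 0.083 + 0.140 + 0.036 = 0.259; P(Response=adverse | Treatment=high) = 0.036/0.259 = 0.13900.
Difference = 0.2582.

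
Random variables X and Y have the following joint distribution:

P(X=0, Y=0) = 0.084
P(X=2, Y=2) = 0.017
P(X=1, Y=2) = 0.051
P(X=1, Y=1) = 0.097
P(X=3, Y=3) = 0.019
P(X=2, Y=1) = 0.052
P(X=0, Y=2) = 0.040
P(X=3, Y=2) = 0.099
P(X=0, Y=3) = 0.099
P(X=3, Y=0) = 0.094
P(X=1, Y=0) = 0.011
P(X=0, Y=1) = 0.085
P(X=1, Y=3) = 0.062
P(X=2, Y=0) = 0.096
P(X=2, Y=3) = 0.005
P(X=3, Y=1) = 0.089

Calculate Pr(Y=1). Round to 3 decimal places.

0.323

P(Y=1) = 0.085 + 0.097 + 0.052 + 0.089 = 0.323.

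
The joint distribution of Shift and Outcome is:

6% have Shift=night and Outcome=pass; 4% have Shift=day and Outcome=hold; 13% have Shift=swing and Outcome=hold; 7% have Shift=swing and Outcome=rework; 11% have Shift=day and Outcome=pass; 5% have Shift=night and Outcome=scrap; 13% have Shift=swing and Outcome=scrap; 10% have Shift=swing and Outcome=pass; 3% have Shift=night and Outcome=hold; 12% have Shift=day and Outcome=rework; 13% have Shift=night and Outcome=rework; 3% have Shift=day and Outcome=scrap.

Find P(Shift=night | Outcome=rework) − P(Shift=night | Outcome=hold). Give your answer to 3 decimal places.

P(Outcome=rework) = 0.12 + 0.07 + 0.13 = 0.32; P(Shift=night | Outcome=rework) = 0.13/0.32 = 0.4063.
P(Outcome=hold) = 0.04 + 0.13 + 0.03 = 0.20; P(Shift=night | Outcome=hold) = 0.03/0.20 = 0.1500.
Difference = 0.256.

0.256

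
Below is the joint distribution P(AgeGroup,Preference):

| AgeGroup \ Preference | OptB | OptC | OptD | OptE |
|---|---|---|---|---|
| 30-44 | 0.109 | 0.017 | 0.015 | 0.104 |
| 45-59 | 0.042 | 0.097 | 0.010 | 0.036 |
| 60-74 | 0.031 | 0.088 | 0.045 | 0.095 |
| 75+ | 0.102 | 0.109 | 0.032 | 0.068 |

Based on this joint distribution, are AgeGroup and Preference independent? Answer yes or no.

P(AgeGroup=30-44) = 0.245 and P(Preference=OptC) = 0.311, so their product is 0.07620, but P(AgeGroup=30-44, Preference=OptC) = 0.017. Since these differ, AgeGroup and Preference are not independent.

no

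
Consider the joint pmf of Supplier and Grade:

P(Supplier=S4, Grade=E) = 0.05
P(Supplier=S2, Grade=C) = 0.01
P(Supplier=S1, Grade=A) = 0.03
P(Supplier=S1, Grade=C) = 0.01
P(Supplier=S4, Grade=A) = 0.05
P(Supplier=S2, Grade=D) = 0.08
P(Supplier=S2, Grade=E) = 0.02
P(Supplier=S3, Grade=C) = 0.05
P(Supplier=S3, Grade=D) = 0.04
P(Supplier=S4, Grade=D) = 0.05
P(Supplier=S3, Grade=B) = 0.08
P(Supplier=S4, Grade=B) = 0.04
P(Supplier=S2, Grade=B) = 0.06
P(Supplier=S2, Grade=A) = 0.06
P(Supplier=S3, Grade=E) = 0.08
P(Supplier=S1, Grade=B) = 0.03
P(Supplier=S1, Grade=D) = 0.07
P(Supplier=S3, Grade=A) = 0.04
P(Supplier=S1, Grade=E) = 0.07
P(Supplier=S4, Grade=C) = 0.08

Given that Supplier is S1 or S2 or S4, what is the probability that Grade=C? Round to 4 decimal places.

0.1408

P(Supplier=S1) = 0.03 + 0.03 + 0.01 + 0.07 + 0.07 = 0.21.
P(Supplier=S2) = 0.06 + 0.06 + 0.01 + 0.08 + 0.02 = 0.23.
P(Supplier=S4) = 0.05 + 0.04 + 0.08 + 0.05 + 0.05 = 0.27.
P(Supplier ∈ {S1, S2, S4}) = 0.21 + 0.23 + 0.27 = 0.71; P(Grade=C, Supplier ∈ {S1, S2, S4}) = 0.01 + 0.01 + 0.08 = 0.10.
P(Grade=C | Supplier ∈ {S1, S2, S4}) = 0.10/0.71 = 0.1408.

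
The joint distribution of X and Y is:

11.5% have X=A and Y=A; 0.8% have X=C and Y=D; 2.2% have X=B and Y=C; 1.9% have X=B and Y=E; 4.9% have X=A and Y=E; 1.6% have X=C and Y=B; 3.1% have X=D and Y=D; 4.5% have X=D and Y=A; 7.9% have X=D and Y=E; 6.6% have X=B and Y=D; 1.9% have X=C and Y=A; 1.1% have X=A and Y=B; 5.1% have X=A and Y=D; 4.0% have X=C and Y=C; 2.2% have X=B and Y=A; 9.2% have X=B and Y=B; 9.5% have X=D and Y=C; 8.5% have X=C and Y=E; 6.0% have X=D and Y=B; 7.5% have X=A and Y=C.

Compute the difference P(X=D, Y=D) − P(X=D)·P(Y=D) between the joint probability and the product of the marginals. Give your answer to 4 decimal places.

-0.0174

P(X=D) = 0.045 + 0.060 + 0.095 + 0.031 + 0.079 = 0.310.
P(Y=D) = 0.051 + 0.066 + 0.008 + 0.031 = 0.156.
P(X=D, Y=D) − P(X=D)P(Y=D) = 0.031 − 0.310×0.156 = -0.0174.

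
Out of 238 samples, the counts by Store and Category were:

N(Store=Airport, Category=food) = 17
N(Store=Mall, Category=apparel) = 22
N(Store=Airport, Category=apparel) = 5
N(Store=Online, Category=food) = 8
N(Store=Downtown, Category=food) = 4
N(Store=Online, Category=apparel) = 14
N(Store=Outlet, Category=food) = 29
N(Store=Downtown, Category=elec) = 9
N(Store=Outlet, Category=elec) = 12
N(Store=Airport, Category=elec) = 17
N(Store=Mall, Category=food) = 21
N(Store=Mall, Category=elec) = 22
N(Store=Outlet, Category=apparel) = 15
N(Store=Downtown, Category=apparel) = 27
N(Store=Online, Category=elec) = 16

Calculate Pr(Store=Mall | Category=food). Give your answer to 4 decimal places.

0.2658

Total with Category=food: 4 + 21 + 17 + 29 + 8 = 79.
P(Store=Mall | Category=food) = 21/79 = 0.2658.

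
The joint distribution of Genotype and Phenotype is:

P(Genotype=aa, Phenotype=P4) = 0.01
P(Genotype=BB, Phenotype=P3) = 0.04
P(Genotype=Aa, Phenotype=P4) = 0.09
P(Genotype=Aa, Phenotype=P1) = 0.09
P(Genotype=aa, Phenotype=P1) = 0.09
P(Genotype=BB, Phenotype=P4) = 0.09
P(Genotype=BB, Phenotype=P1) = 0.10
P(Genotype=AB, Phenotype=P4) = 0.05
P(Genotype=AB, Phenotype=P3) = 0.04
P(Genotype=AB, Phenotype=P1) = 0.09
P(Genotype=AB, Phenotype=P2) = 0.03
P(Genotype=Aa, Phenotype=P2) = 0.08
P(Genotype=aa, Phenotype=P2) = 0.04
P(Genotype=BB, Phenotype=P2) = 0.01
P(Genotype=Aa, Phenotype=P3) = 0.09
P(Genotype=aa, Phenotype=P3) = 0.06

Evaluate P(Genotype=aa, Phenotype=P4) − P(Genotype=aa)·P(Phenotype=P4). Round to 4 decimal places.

P(Genotype=aa) = 0.09 + 0.04 + 0.06 + 0.01 = 0.20.
P(Phenotype=P4) = 0.09 + 0.01 + 0.05 + 0.09 = 0.24.
P(Genotype=aa, Phenotype=P4) − P(Genotype=aa)P(Phenotype=P4) = 0.01 − 0.20×0.24 = -0.0380.

-0.0380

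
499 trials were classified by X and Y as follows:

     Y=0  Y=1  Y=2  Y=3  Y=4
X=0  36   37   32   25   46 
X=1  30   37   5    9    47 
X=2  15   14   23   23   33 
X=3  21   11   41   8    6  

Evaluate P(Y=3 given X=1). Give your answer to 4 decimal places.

0.0703

Total with X=1: 30 + 37 + 5 + 9 + 47 = 128.
P(Y=3 | X=1) = 9/128 = 0.0703.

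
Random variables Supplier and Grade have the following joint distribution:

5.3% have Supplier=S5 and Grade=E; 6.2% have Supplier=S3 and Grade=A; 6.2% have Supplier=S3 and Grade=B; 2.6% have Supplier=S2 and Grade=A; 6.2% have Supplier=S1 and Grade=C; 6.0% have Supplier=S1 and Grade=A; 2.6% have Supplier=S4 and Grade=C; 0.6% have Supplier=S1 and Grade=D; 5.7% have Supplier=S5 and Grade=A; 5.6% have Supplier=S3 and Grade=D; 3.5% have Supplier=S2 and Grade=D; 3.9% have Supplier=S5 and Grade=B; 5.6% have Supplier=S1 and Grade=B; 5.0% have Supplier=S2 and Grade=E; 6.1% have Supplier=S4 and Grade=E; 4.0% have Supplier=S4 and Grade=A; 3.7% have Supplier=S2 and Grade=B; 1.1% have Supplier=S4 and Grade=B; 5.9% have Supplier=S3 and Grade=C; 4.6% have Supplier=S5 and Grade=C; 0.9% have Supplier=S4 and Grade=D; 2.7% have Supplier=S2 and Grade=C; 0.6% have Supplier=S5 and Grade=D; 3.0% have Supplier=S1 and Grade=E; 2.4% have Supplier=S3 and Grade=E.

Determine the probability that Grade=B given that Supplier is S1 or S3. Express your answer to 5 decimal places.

0.24738

P(Supplier=S1) = 0.060 + 0.056 + 0.062 + 0.006 + 0.030 = 0.214.
P(Supplier=S3) = 0.062 + 0.062 + 0.059 + 0.056 + 0.024 = 0.263.
P(Supplier ∈ {S1, S3}) = 0.214 + 0.263 = 0.477; P(Grade=B, Supplier ∈ {S1, S3}) = 0.056 + 0.062 = 0.118.
P(Grade=B | Supplier ∈ {S1, S3}) = 0.118/0.477 = 0.24738.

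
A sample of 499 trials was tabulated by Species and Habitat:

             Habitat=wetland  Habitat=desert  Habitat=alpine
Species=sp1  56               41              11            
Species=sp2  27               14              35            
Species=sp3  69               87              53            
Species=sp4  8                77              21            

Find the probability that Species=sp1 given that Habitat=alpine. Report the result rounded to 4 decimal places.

Total with Habitat=alpine: 11 + 35 + 53 + 21 = 120.
P(Species=sp1 | Habitat=alpine) = 11/120 = 0.0917.

0.0917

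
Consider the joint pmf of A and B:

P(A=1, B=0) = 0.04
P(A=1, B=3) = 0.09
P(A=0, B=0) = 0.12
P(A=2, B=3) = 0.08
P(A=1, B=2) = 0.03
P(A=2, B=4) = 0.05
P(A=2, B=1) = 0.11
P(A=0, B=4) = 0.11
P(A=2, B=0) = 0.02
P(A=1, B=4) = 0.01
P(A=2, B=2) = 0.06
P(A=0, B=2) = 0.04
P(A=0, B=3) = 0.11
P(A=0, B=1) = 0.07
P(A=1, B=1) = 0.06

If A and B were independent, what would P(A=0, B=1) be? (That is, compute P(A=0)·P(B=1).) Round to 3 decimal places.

P(A=0) = 0.12 + 0.07 + 0.04 + 0.11 + 0.11 = 0.45.
P(B=1) = 0.07 + 0.06 + 0.11 = 0.24.
Product: 0.45 × 0.24 = 0.108.

0.108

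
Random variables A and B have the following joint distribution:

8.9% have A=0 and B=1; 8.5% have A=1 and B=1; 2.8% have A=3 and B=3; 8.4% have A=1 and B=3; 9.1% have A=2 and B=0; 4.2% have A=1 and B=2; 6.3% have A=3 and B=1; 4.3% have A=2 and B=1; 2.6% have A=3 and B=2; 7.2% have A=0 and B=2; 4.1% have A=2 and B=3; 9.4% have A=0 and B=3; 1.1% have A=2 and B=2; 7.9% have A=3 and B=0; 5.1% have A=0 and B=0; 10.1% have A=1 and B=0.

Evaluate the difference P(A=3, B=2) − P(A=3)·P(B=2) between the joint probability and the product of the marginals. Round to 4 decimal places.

P(A=3) = 0.079 + 0.063 + 0.026 + 0.028 = 0.196.
P(B=2) = 0.072 + 0.042 + 0.011 + 0.026 = 0.151.
P(A=3, B=2) − P(A=3)P(B=2) = 0.026 − 0.196×0.151 = -0.0036.

-0.0036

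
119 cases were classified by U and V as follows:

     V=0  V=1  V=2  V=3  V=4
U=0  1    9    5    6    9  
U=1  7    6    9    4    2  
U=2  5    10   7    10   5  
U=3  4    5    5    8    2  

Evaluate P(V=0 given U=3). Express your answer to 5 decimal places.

0.16667

Total with U=3: 4 + 5 + 5 + 8 + 2 = 24.
P(V=0 | U=3) = 4/24 = 0.16667.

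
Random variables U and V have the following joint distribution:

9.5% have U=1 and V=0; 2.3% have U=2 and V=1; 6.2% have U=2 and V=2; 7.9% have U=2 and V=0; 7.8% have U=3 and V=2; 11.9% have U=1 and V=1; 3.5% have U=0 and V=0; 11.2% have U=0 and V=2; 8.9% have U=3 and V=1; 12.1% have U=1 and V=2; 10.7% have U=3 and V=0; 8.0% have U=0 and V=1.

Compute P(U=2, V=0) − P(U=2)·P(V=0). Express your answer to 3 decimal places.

0.027

P(U=2) = 0.079 + 0.023 + 0.062 = 0.164.
P(V=0) = 0.035 + 0.095 + 0.079 + 0.107 = 0.316.
P(U=2, V=0) − P(U=2)P(V=0) = 0.079 − 0.164×0.316 = 0.027.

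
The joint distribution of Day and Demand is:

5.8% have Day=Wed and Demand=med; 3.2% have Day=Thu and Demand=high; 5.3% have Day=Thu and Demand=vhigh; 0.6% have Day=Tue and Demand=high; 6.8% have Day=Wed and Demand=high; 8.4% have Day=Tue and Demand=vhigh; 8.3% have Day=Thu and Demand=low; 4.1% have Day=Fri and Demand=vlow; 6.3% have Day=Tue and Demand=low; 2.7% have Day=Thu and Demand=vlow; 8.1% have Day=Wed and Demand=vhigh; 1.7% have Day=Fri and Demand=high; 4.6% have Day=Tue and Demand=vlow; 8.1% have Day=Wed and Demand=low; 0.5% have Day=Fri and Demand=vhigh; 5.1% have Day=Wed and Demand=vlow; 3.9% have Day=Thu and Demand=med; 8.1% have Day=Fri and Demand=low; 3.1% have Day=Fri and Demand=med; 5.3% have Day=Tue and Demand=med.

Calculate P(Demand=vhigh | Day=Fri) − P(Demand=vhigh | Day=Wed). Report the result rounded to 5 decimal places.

-0.21037

P(Day=Fri) = 0.041 + 0.081 + 0.031 + 0.017 + 0.005 = 0.175; P(Demand=vhigh | Day=Fri) = 0.005/0.175 = 0.028571.
P(Day=Wed) = 0.051 + 0.081 + 0.058 + 0.068 + 0.081 = 0.339; P(Demand=vhigh | Day=Wed) = 0.081/0.339 = 0.238938.
Difference = -0.21037.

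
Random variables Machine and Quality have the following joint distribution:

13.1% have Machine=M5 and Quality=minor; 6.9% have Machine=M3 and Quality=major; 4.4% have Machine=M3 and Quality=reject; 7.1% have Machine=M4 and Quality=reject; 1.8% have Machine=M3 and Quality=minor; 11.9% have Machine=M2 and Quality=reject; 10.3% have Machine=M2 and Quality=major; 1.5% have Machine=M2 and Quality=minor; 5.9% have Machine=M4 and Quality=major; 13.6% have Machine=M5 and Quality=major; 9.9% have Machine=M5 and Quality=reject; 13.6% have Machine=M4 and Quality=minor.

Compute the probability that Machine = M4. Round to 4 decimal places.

0.2660

P(Machine=M4) = 0.136 + 0.059 + 0.071 = 0.266.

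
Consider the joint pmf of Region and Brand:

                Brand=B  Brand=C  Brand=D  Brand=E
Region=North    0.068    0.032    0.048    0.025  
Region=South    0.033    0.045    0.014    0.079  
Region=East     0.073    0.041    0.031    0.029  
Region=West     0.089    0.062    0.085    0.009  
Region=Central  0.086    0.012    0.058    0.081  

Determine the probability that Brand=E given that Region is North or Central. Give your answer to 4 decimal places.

P(Region=North) = 0.068 + 0.032 + 0.048 + 0.025 = 0.173.
P(Region=Central) = 0.086 + 0.012 + 0.058 + 0.081 = 0.237.
P(Region ∈ {North, Central}) = 0.173 + 0.237 = 0.410; P(Brand=E, Region ∈ {North, Central}) = 0.025 + 0.081 = 0.106.
P(Brand=E | Region ∈ {North, Central}) = 0.106/0.410 = 0.2585.

0.2585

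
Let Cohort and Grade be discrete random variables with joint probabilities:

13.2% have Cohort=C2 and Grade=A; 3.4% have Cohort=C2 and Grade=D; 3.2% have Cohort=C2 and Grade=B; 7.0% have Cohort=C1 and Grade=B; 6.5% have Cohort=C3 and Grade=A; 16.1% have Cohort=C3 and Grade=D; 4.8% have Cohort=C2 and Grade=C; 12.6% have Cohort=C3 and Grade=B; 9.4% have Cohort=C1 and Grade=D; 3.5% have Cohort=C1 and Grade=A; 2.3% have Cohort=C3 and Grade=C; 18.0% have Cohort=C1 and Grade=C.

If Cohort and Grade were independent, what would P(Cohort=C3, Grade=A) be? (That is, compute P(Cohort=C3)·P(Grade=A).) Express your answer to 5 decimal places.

P(Cohort=C3) = 0.065 + 0.126 + 0.023 + 0.161 = 0.375.
P(Grade=A) = 0.035 + 0.132 + 0.065 = 0.232.
Product: 0.375 × 0.232 = 0.08700.

0.08700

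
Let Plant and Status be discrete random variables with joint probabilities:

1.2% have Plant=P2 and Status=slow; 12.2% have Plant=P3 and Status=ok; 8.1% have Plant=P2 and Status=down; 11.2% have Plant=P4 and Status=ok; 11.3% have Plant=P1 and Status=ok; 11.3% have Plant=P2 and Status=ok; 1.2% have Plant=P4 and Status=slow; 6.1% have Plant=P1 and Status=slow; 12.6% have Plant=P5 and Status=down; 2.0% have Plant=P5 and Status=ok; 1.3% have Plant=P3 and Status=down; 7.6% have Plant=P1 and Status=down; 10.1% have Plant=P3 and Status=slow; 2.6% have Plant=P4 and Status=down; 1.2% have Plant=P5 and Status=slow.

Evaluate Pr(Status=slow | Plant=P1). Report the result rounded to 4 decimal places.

P(Plant=P1) = 0.113 + 0.061 + 0.076 = 0.250.
P(Status=slow | Plant=P1) = 0.061/0.250 = 0.2440.

0.2440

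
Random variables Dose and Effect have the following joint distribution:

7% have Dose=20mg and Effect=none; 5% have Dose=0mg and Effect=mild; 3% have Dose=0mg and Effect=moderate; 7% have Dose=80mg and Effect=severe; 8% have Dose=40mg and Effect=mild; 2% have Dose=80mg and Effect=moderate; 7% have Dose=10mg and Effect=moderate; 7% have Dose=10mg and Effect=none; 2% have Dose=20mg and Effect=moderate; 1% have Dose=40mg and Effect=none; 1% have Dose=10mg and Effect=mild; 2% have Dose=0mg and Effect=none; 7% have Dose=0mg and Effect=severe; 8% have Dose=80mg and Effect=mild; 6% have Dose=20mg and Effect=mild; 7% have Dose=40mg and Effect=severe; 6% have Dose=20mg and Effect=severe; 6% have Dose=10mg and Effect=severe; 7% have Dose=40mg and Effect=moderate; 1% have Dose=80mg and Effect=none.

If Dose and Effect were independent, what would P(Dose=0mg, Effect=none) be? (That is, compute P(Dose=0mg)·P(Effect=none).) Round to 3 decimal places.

P(Dose=0mg) = 0.02 + 0.05 + 0.03 + 0.07 = 0.17.
P(Effect=none) = 0.02 + 0.07 + 0.07 + 0.01 + 0.01 = 0.18.
Product: 0.17 × 0.18 = 0.031.

0.031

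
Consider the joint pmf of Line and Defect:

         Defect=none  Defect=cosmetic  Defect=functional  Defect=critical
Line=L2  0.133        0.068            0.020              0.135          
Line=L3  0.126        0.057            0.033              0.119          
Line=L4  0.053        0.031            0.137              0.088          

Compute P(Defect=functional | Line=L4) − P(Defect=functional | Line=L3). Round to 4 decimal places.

P(Line=L4) = 0.053 + 0.031 + 0.137 + 0.088 = 0.309; P(Defect=functional | Line=L4) = 0.137/0.309 = 0.44337.
P(Line=L3) = 0.126 + 0.057 + 0.033 + 0.119 = 0.335; P(Defect=functional | Line=L3) = 0.033/0.335 = 0.09851.
Difference = 0.3449.

0.3449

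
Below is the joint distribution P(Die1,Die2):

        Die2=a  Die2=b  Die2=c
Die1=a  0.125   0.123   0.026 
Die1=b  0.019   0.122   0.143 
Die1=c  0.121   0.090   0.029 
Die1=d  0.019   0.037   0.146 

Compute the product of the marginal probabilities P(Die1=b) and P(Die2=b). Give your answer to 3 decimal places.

P(Die1=b) = 0.019 + 0.122 + 0.143 = 0.284.
P(Die2=b) = 0.123 + 0.122 + 0.090 + 0.037 = 0.372.
Product: 0.284 × 0.372 = 0.106.

0.106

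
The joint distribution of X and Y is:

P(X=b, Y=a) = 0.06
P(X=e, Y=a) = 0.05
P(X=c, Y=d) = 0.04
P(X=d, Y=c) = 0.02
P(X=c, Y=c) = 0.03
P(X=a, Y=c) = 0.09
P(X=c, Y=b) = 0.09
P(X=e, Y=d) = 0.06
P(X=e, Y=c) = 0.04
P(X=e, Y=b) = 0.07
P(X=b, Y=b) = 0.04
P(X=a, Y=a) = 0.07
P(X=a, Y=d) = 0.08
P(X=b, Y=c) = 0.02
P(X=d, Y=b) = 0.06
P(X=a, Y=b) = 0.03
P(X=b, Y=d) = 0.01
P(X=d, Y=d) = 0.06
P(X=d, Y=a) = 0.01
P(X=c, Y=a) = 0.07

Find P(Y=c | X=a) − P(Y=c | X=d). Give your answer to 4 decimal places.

P(X=a) = 0.07 + 0.03 + 0.09 + 0.08 = 0.27; P(Y=c | X=a) = 0.09/0.27 = 0.33333.
P(X=d) = 0.01 + 0.06 + 0.02 + 0.06 = 0.15; P(Y=c | X=d) = 0.02/0.15 = 0.13333.
Difference = 0.2000.

0.2000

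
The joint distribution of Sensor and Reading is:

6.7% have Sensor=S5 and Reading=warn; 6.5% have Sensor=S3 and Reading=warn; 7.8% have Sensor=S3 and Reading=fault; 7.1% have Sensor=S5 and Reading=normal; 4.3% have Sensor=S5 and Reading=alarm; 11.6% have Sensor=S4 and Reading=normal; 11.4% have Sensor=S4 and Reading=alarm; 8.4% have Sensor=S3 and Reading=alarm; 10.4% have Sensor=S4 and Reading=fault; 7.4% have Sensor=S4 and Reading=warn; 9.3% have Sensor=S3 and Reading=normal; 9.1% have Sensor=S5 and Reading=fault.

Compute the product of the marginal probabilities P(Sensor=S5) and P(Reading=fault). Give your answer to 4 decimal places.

0.0743

P(Sensor=S5) = 0.071 + 0.067 + 0.043 + 0.091 = 0.272.
P(Reading=fault) = 0.078 + 0.104 + 0.091 = 0.273.
Product: 0.272 × 0.273 = 0.0743.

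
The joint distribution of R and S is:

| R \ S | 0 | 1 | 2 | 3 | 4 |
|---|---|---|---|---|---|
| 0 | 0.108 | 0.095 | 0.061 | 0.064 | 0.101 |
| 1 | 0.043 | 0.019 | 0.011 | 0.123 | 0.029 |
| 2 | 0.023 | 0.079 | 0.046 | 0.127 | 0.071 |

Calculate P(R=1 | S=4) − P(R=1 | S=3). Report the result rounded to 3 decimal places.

-0.247

P(S=4) = 0.101 + 0.029 + 0.071 = 0.201; P(R=1 | S=4) = 0.029/0.201 = 0.1443.
P(S=3) = 0.064 + 0.123 + 0.127 = 0.314; P(R=1 | S=3) = 0.123/0.314 = 0.3917.
Difference = -0.247.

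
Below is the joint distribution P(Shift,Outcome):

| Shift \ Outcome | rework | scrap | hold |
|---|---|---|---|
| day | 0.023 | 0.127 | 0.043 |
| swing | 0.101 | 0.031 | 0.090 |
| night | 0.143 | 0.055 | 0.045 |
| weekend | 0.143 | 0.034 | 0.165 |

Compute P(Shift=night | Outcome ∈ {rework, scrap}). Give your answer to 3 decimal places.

P(Outcome=rework) = 0.023 + 0.101 + 0.143 + 0.143 = 0.410.
P(Outcome=scrap) = 0.127 + 0.031 + 0.055 + 0.034 = 0.247.
P(Outcome ∈ {rework, scrap}) = 0.410 + 0.247 = 0.657; P(Shift=night, Outcome ∈ {rework, scrap}) = 0.143 + 0.055 = 0.198.
P(Shift=night | Outcome ∈ {rework, scrap}) = 0.198/0.657 = 0.301.

0.301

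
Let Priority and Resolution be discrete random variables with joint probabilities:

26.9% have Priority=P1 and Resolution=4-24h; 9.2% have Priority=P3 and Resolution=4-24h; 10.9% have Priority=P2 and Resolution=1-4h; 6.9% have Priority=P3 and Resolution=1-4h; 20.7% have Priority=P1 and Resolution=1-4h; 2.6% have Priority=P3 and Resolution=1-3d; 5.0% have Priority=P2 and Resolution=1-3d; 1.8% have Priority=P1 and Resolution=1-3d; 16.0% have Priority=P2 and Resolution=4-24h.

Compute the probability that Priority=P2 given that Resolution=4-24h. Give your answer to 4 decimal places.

0.3071

P(Resolution=4-24h) = 0.269 + 0.160 + 0.092 = 0.521.
P(Priority=P2 | Resolution=4-24h) = 0.160/0.521 = 0.3071.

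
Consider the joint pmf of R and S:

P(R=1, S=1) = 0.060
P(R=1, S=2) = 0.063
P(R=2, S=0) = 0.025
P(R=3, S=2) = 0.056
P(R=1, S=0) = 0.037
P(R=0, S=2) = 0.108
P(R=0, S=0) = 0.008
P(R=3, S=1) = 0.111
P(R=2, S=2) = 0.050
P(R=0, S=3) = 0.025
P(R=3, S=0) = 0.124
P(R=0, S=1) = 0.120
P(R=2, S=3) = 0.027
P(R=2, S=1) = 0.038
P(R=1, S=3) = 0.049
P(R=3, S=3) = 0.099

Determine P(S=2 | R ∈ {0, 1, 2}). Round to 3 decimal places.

P(R=0) = 0.008 + 0.120 + 0.108 + 0.025 = 0.261.
P(R=1) = 0.037 + 0.060 + 0.063 + 0.049 = 0.209.
P(R=2) = 0.025 + 0.038 + 0.050 + 0.027 = 0.140.
P(R ∈ {0, 1, 2}) = 0.261 + 0.209 + 0.140 = 0.610; P(S=2, R ∈ {0, 1, 2}) = 0.108 + 0.063 + 0.050 = 0.221.
P(S=2 | R ∈ {0, 1, 2}) = 0.221/0.610 = 0.362.

0.362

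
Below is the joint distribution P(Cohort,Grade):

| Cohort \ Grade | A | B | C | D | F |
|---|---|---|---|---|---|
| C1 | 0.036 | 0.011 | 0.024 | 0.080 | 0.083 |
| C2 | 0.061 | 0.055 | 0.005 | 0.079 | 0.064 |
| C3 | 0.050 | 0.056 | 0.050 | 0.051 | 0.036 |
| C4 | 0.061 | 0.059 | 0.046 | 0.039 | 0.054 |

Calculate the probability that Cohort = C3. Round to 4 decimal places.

P(Cohort=C3) = 0.050 + 0.056 + 0.050 + 0.051 + 0.036 = 0.243.

0.2430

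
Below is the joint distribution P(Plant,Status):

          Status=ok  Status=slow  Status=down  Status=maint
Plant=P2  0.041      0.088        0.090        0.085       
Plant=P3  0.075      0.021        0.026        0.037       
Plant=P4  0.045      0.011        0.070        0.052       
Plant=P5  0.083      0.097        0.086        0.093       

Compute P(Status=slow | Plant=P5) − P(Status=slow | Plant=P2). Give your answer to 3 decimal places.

-0.019

P(Plant=P5) = 0.083 + 0.097 + 0.086 + 0.093 = 0.359; P(Status=slow | Plant=P5) = 0.097/0.359 = 0.2702.
P(Plant=P2) = 0.041 + 0.088 + 0.090 + 0.085 = 0.304; P(Status=slow | Plant=P2) = 0.088/0.304 = 0.2895.
Difference = -0.019.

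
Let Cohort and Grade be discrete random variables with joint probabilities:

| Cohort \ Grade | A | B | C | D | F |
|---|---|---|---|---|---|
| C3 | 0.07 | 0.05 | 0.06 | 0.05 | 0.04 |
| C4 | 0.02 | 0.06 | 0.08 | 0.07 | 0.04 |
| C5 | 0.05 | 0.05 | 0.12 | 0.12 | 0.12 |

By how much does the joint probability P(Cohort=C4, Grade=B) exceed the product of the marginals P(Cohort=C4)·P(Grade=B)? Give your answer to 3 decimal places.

0.017

P(Cohort=C4) = 0.02 + 0.06 + 0.08 + 0.07 + 0.04 = 0.27.
P(Grade=B) = 0.05 + 0.06 + 0.05 = 0.16.
P(Cohort=C4, Grade=B) − P(Cohort=C4)P(Grade=B) = 0.06 − 0.27×0.16 = 0.017.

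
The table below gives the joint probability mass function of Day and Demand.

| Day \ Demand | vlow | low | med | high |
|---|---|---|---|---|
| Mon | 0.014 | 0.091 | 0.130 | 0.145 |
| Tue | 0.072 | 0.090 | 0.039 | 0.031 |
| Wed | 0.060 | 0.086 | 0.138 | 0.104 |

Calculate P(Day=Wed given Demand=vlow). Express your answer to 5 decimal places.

0.41096

P(Demand=vlow) = 0.014 + 0.072 + 0.060 = 0.146.
P(Day=Wed | Demand=vlow) = 0.060/0.146 = 0.41096.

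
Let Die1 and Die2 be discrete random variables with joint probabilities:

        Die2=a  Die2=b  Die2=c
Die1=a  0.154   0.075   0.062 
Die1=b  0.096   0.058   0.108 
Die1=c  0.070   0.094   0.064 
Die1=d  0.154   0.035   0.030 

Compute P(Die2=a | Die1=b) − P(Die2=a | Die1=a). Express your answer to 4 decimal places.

P(Die1=b) = 0.096 + 0.058 + 0.108 = 0.262; P(Die2=a | Die1=b) = 0.096/0.262 = 0.36641.
P(Die1=a) = 0.154 + 0.075 + 0.062 = 0.291; P(Die2=a | Die1=a) = 0.154/0.291 = 0.52921.
Difference = -0.1628.

-0.1628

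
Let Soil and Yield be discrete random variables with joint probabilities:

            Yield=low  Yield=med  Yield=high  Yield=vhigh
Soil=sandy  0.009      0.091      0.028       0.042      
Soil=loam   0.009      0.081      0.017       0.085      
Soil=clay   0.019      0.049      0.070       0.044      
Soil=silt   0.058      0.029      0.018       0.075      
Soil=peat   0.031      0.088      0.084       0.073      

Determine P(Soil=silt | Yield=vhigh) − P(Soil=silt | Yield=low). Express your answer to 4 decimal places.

P(Yield=vhigh) = 0.042 + 0.085 + 0.044 + 0.075 + 0.073 = 0.319; P(Soil=silt | Yield=vhigh) = 0.075/0.319 = 0.23511.
P(Yield=low) = 0.009 + 0.009 + 0.019 + 0.058 + 0.031 = 0.126; P(Soil=silt | Yield=low) = 0.058/0.126 = 0.46032.
Difference = -0.2252.

-0.2252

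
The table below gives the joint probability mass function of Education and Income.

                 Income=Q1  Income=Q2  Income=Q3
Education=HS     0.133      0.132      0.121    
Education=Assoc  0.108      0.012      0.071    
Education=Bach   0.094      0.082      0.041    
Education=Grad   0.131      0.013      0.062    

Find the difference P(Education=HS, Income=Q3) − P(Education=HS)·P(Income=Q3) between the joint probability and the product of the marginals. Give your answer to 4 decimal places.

0.0071

P(Education=HS) = 0.133 + 0.132 + 0.121 = 0.386.
P(Income=Q3) = 0.121 + 0.071 + 0.041 + 0.062 = 0.295.
P(Education=HS, Income=Q3) − P(Education=HS)P(Income=Q3) = 0.121 − 0.386×0.295 = 0.0071.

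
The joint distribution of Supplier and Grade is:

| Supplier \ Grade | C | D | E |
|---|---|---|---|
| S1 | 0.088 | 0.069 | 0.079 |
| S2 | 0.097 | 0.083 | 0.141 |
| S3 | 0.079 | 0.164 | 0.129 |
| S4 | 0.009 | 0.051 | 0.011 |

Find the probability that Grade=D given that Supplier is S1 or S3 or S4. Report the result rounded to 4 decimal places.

0.4183

P(Supplier=S1) = 0.088 + 0.069 + 0.079 = 0.236.
P(Supplier=S3) = 0.079 + 0.164 + 0.129 = 0.372.
P(Supplier=S4) = 0.009 + 0.051 + 0.011 = 0.071.
P(Supplier ∈ {S1, S3, S4}) = 0.236 + 0.372 + 0.071 = 0.679; P(Grade=D, Supplier ∈ {S1, S3, S4}) = 0.069 + 0.164 + 0.051 = 0.284.
P(Grade=D | Supplier ∈ {S1, S3, S4}) = 0.284/0.679 = 0.4183.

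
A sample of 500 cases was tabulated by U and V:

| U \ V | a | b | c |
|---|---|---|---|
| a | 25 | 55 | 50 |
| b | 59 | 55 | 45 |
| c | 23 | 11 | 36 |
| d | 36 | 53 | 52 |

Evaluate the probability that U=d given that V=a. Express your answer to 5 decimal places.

Total with V=a: 25 + 59 + 23 + 36 = 143.
P(U=d | V=a) = 36/143 = 0.25175.

0.25175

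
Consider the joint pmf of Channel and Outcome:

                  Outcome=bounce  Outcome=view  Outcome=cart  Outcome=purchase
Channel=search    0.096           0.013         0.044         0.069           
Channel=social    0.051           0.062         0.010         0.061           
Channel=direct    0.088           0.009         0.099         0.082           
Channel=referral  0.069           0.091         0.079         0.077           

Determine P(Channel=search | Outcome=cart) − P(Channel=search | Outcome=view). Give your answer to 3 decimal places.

P(Outcome=cart) = 0.044 + 0.010 + 0.099 + 0.079 = 0.232; P(Channel=search | Outcome=cart) = 0.044/0.232 = 0.1897.
P(Outcome=view) = 0.013 + 0.062 + 0.009 + 0.091 = 0.175; P(Channel=search | Outcome=view) = 0.013/0.175 = 0.0743.
Difference = 0.115.

0.115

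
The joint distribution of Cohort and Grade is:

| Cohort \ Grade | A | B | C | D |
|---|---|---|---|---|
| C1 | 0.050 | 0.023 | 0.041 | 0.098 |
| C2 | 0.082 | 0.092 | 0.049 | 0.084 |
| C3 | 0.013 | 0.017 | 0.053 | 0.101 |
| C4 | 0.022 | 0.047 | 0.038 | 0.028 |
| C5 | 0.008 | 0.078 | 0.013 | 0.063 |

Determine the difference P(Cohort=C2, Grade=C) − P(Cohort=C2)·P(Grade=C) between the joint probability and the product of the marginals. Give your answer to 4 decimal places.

-0.0106

P(Cohort=C2) = 0.082 + 0.092 + 0.049 + 0.084 = 0.307.
P(Grade=C) = 0.041 + 0.049 + 0.053 + 0.038 + 0.013 = 0.194.
P(Cohort=C2, Grade=C) − P(Cohort=C2)P(Grade=C) = 0.049 − 0.307×0.194 = -0.0106.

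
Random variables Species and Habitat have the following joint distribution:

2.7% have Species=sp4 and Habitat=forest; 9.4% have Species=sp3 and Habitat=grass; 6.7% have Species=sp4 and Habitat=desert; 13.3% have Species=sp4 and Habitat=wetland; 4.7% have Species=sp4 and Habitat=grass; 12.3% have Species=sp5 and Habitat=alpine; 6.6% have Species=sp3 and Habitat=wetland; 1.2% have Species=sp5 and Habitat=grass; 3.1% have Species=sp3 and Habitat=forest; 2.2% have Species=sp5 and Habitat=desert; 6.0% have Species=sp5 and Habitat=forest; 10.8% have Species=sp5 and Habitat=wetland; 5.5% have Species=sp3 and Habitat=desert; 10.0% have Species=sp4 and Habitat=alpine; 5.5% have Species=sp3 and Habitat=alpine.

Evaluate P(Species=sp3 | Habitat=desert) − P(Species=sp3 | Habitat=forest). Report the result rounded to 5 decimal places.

0.11923

P(Habitat=desert) = 0.055 + 0.067 + 0.022 = 0.144; P(Species=sp3 | Habitat=desert) = 0.055/0.144 = 0.381944.
P(Habitat=forest) = 0.031 + 0.027 + 0.060 = 0.118; P(Species=sp3 | Habitat=forest) = 0.031/0.118 = 0.262712.
Difference = 0.11923.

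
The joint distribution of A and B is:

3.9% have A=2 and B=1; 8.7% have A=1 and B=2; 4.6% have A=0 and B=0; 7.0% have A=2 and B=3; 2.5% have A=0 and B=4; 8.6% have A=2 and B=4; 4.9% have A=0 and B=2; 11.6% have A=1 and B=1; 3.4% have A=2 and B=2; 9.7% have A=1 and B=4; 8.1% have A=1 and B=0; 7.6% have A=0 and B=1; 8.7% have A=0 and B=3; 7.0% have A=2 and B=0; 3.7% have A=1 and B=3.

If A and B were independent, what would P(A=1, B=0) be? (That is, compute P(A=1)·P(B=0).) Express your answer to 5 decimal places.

0.08235

P(A=1) = 0.081 + 0.116 + 0.087 + 0.037 + 0.097 = 0.418.
P(B=0) = 0.046 + 0.081 + 0.070 = 0.197.
Product: 0.418 × 0.197 = 0.08235.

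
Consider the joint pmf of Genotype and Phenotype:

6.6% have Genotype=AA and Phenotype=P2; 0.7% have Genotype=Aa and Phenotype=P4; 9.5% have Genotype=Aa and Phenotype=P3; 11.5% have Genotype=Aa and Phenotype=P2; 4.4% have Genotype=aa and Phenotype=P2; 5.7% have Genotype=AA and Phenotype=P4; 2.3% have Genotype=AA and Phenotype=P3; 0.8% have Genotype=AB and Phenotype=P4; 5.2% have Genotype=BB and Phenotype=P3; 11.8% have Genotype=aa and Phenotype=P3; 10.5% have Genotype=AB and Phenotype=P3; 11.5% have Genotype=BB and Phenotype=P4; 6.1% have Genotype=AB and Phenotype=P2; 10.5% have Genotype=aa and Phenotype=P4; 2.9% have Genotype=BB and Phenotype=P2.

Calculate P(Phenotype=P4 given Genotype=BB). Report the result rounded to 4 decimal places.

P(Genotype=BB) = 0.029 + 0.052 + 0.115 = 0.196.
P(Phenotype=P4 | Genotype=BB) = 0.115/0.196 = 0.5867.

0.5867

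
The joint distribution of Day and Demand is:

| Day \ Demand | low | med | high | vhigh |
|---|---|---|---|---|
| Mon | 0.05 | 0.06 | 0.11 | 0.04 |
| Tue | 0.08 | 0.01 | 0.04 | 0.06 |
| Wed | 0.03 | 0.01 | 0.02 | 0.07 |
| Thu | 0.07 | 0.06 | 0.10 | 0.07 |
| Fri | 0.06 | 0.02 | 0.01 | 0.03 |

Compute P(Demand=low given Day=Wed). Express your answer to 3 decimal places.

P(Day=Wed) = 0.03 + 0.01 + 0.02 + 0.07 = 0.13.
P(Demand=low | Day=Wed) = 0.03/0.13 = 0.231.

0.231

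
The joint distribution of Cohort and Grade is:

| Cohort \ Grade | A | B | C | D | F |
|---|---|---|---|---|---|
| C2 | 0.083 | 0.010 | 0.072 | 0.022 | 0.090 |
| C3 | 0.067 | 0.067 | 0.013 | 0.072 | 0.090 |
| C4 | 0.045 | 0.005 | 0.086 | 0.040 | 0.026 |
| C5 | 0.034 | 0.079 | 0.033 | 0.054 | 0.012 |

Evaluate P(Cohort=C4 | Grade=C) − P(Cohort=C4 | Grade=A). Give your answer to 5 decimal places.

0.22506

P(Grade=C) = 0.072 + 0.013 + 0.086 + 0.033 = 0.204; P(Cohort=C4 | Grade=C) = 0.086/0.204 = 0.421569.
P(Grade=A) = 0.083 + 0.067 + 0.045 + 0.034 = 0.229; P(Cohort=C4 | Grade=A) = 0.045/0.229 = 0.196507.
Difference = 0.22506.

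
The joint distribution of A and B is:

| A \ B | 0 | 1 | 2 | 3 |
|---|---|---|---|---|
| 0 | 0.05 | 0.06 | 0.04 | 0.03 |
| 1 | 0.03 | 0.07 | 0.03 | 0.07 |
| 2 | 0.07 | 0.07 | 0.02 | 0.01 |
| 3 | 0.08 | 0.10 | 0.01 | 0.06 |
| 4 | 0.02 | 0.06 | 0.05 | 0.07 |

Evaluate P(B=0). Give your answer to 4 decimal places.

0.2500

P(B=0) = 0.05 + 0.03 + 0.07 + 0.08 + 0.02 = 0.25.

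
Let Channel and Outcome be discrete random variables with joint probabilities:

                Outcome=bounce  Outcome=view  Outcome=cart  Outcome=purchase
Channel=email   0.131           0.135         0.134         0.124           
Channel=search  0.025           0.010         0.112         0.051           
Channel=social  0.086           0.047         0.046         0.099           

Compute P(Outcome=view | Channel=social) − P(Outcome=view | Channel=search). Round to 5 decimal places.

0.11856

P(Channel=social) = 0.086 + 0.047 + 0.046 + 0.099 = 0.278; P(Outcome=view | Channel=social) = 0.047/0.278 = 0.169065.
P(Channel=search) = 0.025 + 0.010 + 0.112 + 0.051 = 0.198; P(Outcome=view | Channel=search) = 0.010/0.198 = 0.050505.
Difference = 0.11856.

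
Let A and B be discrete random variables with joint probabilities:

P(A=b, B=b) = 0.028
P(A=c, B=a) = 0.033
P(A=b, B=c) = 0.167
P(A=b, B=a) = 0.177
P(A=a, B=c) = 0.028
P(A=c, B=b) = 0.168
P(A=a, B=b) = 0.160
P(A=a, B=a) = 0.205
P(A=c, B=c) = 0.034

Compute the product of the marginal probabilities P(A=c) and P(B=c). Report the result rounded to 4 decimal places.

0.0538

P(A=c) = 0.033 + 0.168 + 0.034 = 0.235.
P(B=c) = 0.028 + 0.167 + 0.034 = 0.229.
Product: 0.235 × 0.229 = 0.0538.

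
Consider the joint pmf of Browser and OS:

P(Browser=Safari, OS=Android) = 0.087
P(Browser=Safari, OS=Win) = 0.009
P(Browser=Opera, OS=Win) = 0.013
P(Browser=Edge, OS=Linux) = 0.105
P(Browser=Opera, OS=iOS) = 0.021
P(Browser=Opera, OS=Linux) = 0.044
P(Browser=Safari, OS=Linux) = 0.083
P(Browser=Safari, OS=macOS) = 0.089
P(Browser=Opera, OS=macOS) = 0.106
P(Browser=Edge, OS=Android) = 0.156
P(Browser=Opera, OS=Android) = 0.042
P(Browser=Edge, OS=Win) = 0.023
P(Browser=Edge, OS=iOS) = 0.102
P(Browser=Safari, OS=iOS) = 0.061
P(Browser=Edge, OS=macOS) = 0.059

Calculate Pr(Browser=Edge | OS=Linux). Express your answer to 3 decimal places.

P(OS=Linux) = 0.083 + 0.105 + 0.044 = 0.232.
P(Browser=Edge | OS=Linux) = 0.105/0.232 = 0.453.

0.453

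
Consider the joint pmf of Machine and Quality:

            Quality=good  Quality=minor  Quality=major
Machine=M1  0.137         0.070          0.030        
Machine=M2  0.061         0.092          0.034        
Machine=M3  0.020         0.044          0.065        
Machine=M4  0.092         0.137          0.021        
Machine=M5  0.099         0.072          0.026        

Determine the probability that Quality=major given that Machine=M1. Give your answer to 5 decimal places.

P(Machine=M1) = 0.137 + 0.070 + 0.030 = 0.237.
P(Quality=major | Machine=M1) = 0.030/0.237 = 0.12658.

0.12658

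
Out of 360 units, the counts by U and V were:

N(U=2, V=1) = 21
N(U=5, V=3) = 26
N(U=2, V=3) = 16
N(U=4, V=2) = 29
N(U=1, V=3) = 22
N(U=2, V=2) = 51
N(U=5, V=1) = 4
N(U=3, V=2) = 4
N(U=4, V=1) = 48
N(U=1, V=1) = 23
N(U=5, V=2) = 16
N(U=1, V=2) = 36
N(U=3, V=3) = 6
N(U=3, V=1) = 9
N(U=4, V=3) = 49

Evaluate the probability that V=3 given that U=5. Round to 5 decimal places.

Total with U=5: 4 + 16 + 26 = 46.
P(V=3 | U=5) = 26/46 = 0.56522.

0.56522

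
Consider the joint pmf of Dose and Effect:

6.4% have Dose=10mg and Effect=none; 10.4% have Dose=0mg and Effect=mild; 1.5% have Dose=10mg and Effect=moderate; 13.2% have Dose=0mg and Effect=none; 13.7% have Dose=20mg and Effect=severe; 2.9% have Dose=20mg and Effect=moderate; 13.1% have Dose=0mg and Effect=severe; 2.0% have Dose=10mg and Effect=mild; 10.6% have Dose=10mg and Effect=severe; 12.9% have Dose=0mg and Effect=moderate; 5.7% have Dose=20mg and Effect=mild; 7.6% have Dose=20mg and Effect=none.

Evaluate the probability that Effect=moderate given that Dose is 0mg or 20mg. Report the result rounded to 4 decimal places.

0.1987

P(Dose=0mg) = 0.132 + 0.104 + 0.129 + 0.131 = 0.496.
P(Dose=20mg) = 0.076 + 0.057 + 0.029 + 0.137 = 0.299.
P(Dose ∈ {0mg, 20mg}) = 0.496 + 0.299 = 0.795; P(Effect=moderate, Dose ∈ {0mg, 20mg}) = 0.129 + 0.029 = 0.158.
P(Effect=moderate | Dose ∈ {0mg, 20mg}) = 0.158/0.795 = 0.1987.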